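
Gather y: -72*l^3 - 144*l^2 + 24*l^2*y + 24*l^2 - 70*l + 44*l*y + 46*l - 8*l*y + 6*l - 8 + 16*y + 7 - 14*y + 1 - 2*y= -72*l^3 - 120*l^2 - 18*l + y*(24*l^2 + 36*l)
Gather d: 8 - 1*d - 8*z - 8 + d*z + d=d*z - 8*z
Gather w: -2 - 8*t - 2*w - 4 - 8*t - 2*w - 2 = -16*t - 4*w - 8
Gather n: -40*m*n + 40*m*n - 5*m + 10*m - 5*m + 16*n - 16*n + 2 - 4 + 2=0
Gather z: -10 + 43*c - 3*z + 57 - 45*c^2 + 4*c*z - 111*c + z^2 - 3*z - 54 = -45*c^2 - 68*c + z^2 + z*(4*c - 6) - 7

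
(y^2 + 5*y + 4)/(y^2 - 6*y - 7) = (y + 4)/(y - 7)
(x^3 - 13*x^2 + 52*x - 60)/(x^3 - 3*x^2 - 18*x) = (x^2 - 7*x + 10)/(x*(x + 3))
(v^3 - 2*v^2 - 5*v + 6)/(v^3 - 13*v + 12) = (v + 2)/(v + 4)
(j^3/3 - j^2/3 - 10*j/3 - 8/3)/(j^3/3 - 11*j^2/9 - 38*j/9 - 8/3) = 3*(j^2 - 2*j - 8)/(3*j^2 - 14*j - 24)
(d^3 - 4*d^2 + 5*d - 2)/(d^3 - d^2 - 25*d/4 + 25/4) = 4*(d^2 - 3*d + 2)/(4*d^2 - 25)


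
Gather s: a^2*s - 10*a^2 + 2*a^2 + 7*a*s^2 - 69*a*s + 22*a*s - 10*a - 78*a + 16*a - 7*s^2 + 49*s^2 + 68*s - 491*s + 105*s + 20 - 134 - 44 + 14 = -8*a^2 - 72*a + s^2*(7*a + 42) + s*(a^2 - 47*a - 318) - 144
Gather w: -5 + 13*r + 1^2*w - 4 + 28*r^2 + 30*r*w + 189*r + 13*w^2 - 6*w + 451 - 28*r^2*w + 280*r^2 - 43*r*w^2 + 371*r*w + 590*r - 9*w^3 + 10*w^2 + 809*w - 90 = 308*r^2 + 792*r - 9*w^3 + w^2*(23 - 43*r) + w*(-28*r^2 + 401*r + 804) + 352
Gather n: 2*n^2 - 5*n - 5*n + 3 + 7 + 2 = 2*n^2 - 10*n + 12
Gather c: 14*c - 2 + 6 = 14*c + 4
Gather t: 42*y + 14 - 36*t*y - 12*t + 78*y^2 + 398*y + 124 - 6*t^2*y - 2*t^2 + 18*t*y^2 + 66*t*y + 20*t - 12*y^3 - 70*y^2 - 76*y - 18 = t^2*(-6*y - 2) + t*(18*y^2 + 30*y + 8) - 12*y^3 + 8*y^2 + 364*y + 120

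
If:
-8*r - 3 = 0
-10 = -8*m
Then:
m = 5/4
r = -3/8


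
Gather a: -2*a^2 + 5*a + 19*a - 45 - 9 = -2*a^2 + 24*a - 54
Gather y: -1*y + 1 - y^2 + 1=-y^2 - y + 2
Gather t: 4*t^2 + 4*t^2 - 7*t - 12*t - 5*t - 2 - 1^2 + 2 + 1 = 8*t^2 - 24*t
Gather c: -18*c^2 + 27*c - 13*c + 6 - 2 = -18*c^2 + 14*c + 4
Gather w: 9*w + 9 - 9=9*w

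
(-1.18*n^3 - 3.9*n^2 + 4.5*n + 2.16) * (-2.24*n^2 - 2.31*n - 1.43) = 2.6432*n^5 + 11.4618*n^4 + 0.616399999999999*n^3 - 9.6564*n^2 - 11.4246*n - 3.0888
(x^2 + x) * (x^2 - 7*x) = x^4 - 6*x^3 - 7*x^2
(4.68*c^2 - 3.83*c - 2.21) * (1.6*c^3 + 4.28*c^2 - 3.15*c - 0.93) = 7.488*c^5 + 13.9024*c^4 - 34.6704*c^3 - 1.7467*c^2 + 10.5234*c + 2.0553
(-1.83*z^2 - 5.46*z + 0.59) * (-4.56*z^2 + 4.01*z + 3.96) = 8.3448*z^4 + 17.5593*z^3 - 31.8318*z^2 - 19.2557*z + 2.3364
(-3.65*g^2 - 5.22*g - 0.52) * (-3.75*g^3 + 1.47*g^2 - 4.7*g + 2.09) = 13.6875*g^5 + 14.2095*g^4 + 11.4316*g^3 + 16.1411*g^2 - 8.4658*g - 1.0868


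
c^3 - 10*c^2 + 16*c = c*(c - 8)*(c - 2)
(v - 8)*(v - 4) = v^2 - 12*v + 32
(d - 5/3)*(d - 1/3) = d^2 - 2*d + 5/9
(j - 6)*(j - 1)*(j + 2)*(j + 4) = j^4 - j^3 - 28*j^2 - 20*j + 48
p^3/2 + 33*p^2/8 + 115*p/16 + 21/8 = (p/2 + 1/4)*(p + 7/4)*(p + 6)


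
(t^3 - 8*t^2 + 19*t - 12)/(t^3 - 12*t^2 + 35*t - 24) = (t - 4)/(t - 8)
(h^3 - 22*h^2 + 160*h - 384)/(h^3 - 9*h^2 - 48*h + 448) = (h - 6)/(h + 7)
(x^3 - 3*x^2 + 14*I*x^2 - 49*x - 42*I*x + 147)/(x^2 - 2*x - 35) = (x^3 + x^2*(-3 + 14*I) + x*(-49 - 42*I) + 147)/(x^2 - 2*x - 35)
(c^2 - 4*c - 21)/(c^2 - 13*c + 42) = (c + 3)/(c - 6)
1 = 1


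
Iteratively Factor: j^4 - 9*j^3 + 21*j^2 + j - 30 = (j - 2)*(j^3 - 7*j^2 + 7*j + 15) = (j - 3)*(j - 2)*(j^2 - 4*j - 5) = (j - 3)*(j - 2)*(j + 1)*(j - 5)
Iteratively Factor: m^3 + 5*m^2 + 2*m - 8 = (m + 4)*(m^2 + m - 2) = (m - 1)*(m + 4)*(m + 2)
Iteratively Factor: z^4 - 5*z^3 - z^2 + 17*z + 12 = (z - 4)*(z^3 - z^2 - 5*z - 3) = (z - 4)*(z - 3)*(z^2 + 2*z + 1) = (z - 4)*(z - 3)*(z + 1)*(z + 1)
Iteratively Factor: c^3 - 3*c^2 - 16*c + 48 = (c - 4)*(c^2 + c - 12) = (c - 4)*(c + 4)*(c - 3)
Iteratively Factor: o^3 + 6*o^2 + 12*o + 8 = (o + 2)*(o^2 + 4*o + 4) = (o + 2)^2*(o + 2)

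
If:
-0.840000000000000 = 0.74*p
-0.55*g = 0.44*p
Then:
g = 0.91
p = -1.14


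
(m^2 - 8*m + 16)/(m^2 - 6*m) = (m^2 - 8*m + 16)/(m*(m - 6))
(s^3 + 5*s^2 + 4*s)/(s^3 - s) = (s + 4)/(s - 1)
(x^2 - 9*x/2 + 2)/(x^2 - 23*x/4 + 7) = 2*(2*x - 1)/(4*x - 7)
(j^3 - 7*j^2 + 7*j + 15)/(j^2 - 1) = (j^2 - 8*j + 15)/(j - 1)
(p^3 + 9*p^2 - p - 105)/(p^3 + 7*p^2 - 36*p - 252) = (p^2 + 2*p - 15)/(p^2 - 36)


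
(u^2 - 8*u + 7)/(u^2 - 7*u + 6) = (u - 7)/(u - 6)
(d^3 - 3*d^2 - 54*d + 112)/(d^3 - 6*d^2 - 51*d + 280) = (d - 2)/(d - 5)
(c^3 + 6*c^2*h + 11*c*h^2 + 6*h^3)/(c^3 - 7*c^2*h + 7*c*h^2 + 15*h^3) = (c^2 + 5*c*h + 6*h^2)/(c^2 - 8*c*h + 15*h^2)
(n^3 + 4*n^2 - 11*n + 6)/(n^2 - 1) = (n^2 + 5*n - 6)/(n + 1)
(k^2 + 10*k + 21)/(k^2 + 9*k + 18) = (k + 7)/(k + 6)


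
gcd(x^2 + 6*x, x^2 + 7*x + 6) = x + 6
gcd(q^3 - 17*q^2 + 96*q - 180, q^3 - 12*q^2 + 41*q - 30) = q^2 - 11*q + 30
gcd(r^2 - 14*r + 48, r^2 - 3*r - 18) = r - 6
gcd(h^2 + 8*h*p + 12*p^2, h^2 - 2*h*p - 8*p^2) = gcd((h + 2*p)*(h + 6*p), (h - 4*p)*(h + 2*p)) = h + 2*p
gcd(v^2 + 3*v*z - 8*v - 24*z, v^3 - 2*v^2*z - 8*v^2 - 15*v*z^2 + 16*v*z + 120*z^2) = v^2 + 3*v*z - 8*v - 24*z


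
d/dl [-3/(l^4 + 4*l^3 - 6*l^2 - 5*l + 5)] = 3*(4*l^3 + 12*l^2 - 12*l - 5)/(l^4 + 4*l^3 - 6*l^2 - 5*l + 5)^2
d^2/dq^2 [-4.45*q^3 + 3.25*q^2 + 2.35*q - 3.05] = 6.5 - 26.7*q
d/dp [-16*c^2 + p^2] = 2*p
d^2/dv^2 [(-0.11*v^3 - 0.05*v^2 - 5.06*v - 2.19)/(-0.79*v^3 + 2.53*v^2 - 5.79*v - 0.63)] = (2.22044604925031e-16*v^7 + 0.502123999999999*v^6 + 15.92877*v^5 - 46.3083780000001*v^4 - 42.704792*v^3 + 116.876808*v^2 - 150.370938*v + 116.941806)/(0.493039*v^9 - 4.736919*v^8 + 26.01075*v^7 - 84.449566*v^6 + 183.080664*v^5 - 225.06012*v^4 + 139.673106*v^3 + 60.348078*v^2 + 6.894153*v + 0.250047)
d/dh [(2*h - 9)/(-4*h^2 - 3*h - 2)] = (8*h^2 - 72*h - 31)/(16*h^4 + 24*h^3 + 25*h^2 + 12*h + 4)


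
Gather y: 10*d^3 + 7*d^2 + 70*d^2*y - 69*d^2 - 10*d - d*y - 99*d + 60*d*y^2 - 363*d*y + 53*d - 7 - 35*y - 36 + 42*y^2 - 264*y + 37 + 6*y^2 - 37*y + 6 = 10*d^3 - 62*d^2 - 56*d + y^2*(60*d + 48) + y*(70*d^2 - 364*d - 336)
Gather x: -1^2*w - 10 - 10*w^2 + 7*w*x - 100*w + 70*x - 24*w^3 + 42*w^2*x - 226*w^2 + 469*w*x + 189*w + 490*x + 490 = -24*w^3 - 236*w^2 + 88*w + x*(42*w^2 + 476*w + 560) + 480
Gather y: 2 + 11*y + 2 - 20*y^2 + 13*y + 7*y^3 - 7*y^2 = 7*y^3 - 27*y^2 + 24*y + 4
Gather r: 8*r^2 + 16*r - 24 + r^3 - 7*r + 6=r^3 + 8*r^2 + 9*r - 18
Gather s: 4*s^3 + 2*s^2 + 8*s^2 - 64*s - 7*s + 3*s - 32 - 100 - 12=4*s^3 + 10*s^2 - 68*s - 144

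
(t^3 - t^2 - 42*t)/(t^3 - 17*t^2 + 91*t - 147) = t*(t + 6)/(t^2 - 10*t + 21)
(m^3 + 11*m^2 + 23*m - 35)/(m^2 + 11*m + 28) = (m^2 + 4*m - 5)/(m + 4)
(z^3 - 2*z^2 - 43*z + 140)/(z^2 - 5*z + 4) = (z^2 + 2*z - 35)/(z - 1)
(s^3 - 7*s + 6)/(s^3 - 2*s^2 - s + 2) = (s + 3)/(s + 1)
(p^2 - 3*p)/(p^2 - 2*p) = (p - 3)/(p - 2)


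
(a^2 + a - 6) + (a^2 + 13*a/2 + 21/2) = 2*a^2 + 15*a/2 + 9/2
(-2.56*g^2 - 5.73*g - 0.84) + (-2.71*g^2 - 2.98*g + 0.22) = -5.27*g^2 - 8.71*g - 0.62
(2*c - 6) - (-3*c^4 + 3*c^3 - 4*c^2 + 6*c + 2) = 3*c^4 - 3*c^3 + 4*c^2 - 4*c - 8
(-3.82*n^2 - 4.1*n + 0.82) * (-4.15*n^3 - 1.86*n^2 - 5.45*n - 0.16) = 15.853*n^5 + 24.1202*n^4 + 25.042*n^3 + 21.431*n^2 - 3.813*n - 0.1312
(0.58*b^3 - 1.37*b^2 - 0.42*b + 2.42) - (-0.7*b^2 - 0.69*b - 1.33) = 0.58*b^3 - 0.67*b^2 + 0.27*b + 3.75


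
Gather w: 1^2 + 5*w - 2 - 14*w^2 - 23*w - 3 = -14*w^2 - 18*w - 4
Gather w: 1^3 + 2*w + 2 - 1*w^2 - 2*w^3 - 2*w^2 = -2*w^3 - 3*w^2 + 2*w + 3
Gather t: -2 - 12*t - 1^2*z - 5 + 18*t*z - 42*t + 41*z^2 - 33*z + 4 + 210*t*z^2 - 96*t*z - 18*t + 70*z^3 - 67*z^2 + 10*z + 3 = t*(210*z^2 - 78*z - 72) + 70*z^3 - 26*z^2 - 24*z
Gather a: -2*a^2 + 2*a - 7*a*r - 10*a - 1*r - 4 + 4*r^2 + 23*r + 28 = -2*a^2 + a*(-7*r - 8) + 4*r^2 + 22*r + 24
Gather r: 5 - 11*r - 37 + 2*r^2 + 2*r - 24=2*r^2 - 9*r - 56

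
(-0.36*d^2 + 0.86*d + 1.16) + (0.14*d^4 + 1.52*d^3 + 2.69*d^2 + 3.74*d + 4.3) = 0.14*d^4 + 1.52*d^3 + 2.33*d^2 + 4.6*d + 5.46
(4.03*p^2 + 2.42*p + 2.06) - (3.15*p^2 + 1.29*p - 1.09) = 0.88*p^2 + 1.13*p + 3.15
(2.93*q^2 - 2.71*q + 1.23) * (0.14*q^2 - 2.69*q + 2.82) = 0.4102*q^4 - 8.2611*q^3 + 15.7247*q^2 - 10.9509*q + 3.4686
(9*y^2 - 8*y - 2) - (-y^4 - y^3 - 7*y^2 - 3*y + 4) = y^4 + y^3 + 16*y^2 - 5*y - 6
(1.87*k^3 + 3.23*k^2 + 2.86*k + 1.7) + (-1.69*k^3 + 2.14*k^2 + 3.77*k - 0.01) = 0.18*k^3 + 5.37*k^2 + 6.63*k + 1.69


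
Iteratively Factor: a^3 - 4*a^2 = (a)*(a^2 - 4*a) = a*(a - 4)*(a)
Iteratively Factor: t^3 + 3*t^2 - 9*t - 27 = (t + 3)*(t^2 - 9) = (t - 3)*(t + 3)*(t + 3)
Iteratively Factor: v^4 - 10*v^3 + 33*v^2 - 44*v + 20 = (v - 2)*(v^3 - 8*v^2 + 17*v - 10) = (v - 2)^2*(v^2 - 6*v + 5) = (v - 2)^2*(v - 1)*(v - 5)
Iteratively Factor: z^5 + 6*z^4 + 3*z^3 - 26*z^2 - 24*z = (z + 1)*(z^4 + 5*z^3 - 2*z^2 - 24*z) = (z - 2)*(z + 1)*(z^3 + 7*z^2 + 12*z) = (z - 2)*(z + 1)*(z + 4)*(z^2 + 3*z) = z*(z - 2)*(z + 1)*(z + 4)*(z + 3)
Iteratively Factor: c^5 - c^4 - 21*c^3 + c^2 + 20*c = (c - 1)*(c^4 - 21*c^2 - 20*c) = (c - 1)*(c + 1)*(c^3 - c^2 - 20*c) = (c - 1)*(c + 1)*(c + 4)*(c^2 - 5*c) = (c - 5)*(c - 1)*(c + 1)*(c + 4)*(c)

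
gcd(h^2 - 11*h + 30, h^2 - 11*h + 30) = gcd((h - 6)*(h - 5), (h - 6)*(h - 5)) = h^2 - 11*h + 30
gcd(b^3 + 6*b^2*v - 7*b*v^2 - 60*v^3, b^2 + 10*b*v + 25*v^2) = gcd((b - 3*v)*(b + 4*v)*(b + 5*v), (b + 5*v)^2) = b + 5*v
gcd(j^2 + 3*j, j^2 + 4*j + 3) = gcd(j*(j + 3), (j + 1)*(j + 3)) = j + 3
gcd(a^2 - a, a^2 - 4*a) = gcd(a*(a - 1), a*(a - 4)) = a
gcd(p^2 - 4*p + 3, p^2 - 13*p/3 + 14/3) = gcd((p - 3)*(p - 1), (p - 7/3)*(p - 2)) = 1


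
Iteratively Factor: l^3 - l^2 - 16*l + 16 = (l - 4)*(l^2 + 3*l - 4) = (l - 4)*(l - 1)*(l + 4)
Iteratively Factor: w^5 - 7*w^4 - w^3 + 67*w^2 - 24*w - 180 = (w - 3)*(w^4 - 4*w^3 - 13*w^2 + 28*w + 60) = (w - 3)*(w + 2)*(w^3 - 6*w^2 - w + 30) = (w - 3)^2*(w + 2)*(w^2 - 3*w - 10) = (w - 5)*(w - 3)^2*(w + 2)*(w + 2)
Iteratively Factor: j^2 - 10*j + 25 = (j - 5)*(j - 5)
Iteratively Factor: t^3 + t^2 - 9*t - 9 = (t + 1)*(t^2 - 9) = (t - 3)*(t + 1)*(t + 3)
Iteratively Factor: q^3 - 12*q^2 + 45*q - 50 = (q - 5)*(q^2 - 7*q + 10) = (q - 5)*(q - 2)*(q - 5)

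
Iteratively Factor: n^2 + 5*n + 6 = (n + 2)*(n + 3)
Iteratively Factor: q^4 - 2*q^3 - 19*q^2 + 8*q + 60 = (q - 5)*(q^3 + 3*q^2 - 4*q - 12) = (q - 5)*(q + 2)*(q^2 + q - 6) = (q - 5)*(q + 2)*(q + 3)*(q - 2)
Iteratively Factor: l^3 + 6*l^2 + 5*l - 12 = (l + 4)*(l^2 + 2*l - 3) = (l - 1)*(l + 4)*(l + 3)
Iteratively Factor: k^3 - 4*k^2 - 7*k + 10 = (k + 2)*(k^2 - 6*k + 5) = (k - 1)*(k + 2)*(k - 5)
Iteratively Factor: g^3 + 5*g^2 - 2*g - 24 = (g + 4)*(g^2 + g - 6) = (g + 3)*(g + 4)*(g - 2)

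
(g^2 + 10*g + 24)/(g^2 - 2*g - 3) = (g^2 + 10*g + 24)/(g^2 - 2*g - 3)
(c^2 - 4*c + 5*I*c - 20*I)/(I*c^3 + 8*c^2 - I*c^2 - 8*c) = (c^2 - 4*c + 5*I*c - 20*I)/(c*(I*c^2 + 8*c - I*c - 8))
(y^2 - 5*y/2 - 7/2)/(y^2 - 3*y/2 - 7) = (y + 1)/(y + 2)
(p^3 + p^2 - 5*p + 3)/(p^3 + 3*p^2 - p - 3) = (p - 1)/(p + 1)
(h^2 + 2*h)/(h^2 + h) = (h + 2)/(h + 1)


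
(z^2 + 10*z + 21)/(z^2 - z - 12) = (z + 7)/(z - 4)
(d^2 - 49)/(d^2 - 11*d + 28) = (d + 7)/(d - 4)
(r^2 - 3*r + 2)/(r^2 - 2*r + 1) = (r - 2)/(r - 1)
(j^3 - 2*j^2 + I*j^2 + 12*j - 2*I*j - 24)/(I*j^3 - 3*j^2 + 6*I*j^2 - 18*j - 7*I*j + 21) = (-I*j^3 + j^2*(1 + 2*I) + j*(-2 - 12*I) + 24*I)/(j^3 + j^2*(6 + 3*I) + j*(-7 + 18*I) - 21*I)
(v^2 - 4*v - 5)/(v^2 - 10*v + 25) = (v + 1)/(v - 5)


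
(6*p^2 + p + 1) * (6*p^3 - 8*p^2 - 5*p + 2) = 36*p^5 - 42*p^4 - 32*p^3 - p^2 - 3*p + 2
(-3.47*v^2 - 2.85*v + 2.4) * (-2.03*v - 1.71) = 7.0441*v^3 + 11.7192*v^2 + 0.00150000000000095*v - 4.104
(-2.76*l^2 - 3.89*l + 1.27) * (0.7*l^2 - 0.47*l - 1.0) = -1.932*l^4 - 1.4258*l^3 + 5.4773*l^2 + 3.2931*l - 1.27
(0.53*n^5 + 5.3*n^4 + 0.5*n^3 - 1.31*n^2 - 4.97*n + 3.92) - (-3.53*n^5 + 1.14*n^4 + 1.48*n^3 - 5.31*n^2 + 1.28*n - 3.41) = 4.06*n^5 + 4.16*n^4 - 0.98*n^3 + 4.0*n^2 - 6.25*n + 7.33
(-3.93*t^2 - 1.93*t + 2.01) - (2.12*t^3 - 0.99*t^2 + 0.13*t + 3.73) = -2.12*t^3 - 2.94*t^2 - 2.06*t - 1.72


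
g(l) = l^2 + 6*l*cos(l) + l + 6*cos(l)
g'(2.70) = -8.51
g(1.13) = 7.86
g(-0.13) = 5.06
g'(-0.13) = 7.37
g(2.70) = -10.08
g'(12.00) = 71.92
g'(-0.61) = 6.04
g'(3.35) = 7.23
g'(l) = -6*l*sin(l) + 2*l - 6*sin(l) + 6*cos(l) + 1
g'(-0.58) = 6.24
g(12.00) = 221.82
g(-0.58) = 1.86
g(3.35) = -10.96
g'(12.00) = 71.92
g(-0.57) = 1.93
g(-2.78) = 14.94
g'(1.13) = -5.74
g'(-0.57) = 6.30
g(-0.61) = 1.68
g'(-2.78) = -13.95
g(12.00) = 221.82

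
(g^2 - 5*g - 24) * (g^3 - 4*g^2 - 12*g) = g^5 - 9*g^4 - 16*g^3 + 156*g^2 + 288*g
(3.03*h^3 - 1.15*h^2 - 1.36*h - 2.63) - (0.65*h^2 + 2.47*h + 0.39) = 3.03*h^3 - 1.8*h^2 - 3.83*h - 3.02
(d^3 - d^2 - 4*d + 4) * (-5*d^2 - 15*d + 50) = -5*d^5 - 10*d^4 + 85*d^3 - 10*d^2 - 260*d + 200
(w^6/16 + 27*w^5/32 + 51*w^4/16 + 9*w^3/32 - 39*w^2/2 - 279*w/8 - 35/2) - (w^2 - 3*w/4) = w^6/16 + 27*w^5/32 + 51*w^4/16 + 9*w^3/32 - 41*w^2/2 - 273*w/8 - 35/2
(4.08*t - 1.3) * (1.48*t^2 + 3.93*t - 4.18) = 6.0384*t^3 + 14.1104*t^2 - 22.1634*t + 5.434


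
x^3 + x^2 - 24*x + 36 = (x - 3)*(x - 2)*(x + 6)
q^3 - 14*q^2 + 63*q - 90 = (q - 6)*(q - 5)*(q - 3)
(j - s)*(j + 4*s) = j^2 + 3*j*s - 4*s^2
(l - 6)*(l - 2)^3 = l^4 - 12*l^3 + 48*l^2 - 80*l + 48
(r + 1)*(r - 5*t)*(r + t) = r^3 - 4*r^2*t + r^2 - 5*r*t^2 - 4*r*t - 5*t^2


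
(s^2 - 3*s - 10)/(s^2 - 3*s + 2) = (s^2 - 3*s - 10)/(s^2 - 3*s + 2)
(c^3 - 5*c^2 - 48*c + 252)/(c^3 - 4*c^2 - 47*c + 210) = (c - 6)/(c - 5)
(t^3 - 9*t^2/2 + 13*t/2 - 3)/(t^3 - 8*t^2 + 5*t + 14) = (2*t^2 - 5*t + 3)/(2*(t^2 - 6*t - 7))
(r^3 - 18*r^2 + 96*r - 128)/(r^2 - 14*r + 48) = (r^2 - 10*r + 16)/(r - 6)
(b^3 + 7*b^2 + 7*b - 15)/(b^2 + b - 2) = (b^2 + 8*b + 15)/(b + 2)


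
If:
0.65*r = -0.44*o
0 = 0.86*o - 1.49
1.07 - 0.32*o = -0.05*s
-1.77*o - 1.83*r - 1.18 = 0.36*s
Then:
No Solution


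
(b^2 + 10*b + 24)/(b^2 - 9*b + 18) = (b^2 + 10*b + 24)/(b^2 - 9*b + 18)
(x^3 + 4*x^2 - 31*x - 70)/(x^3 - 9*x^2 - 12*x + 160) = (x^2 + 9*x + 14)/(x^2 - 4*x - 32)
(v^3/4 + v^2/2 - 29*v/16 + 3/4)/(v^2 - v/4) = (v^3 + 2*v^2 - 29*v/4 + 3)/(v*(4*v - 1))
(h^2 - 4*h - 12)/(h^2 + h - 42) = (h + 2)/(h + 7)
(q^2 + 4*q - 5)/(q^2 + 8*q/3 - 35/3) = 3*(q - 1)/(3*q - 7)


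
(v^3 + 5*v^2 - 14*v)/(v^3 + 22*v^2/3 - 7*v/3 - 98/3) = 3*v/(3*v + 7)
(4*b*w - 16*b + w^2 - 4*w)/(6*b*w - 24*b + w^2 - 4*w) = (4*b + w)/(6*b + w)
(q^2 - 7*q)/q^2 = (q - 7)/q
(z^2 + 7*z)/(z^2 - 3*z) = (z + 7)/(z - 3)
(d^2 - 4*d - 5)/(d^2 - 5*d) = (d + 1)/d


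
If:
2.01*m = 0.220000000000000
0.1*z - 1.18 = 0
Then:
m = 0.11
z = 11.80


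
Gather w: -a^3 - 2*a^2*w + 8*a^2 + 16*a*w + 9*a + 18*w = -a^3 + 8*a^2 + 9*a + w*(-2*a^2 + 16*a + 18)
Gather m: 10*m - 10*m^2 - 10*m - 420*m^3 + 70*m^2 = -420*m^3 + 60*m^2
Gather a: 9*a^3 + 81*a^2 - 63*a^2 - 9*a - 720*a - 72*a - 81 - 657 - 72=9*a^3 + 18*a^2 - 801*a - 810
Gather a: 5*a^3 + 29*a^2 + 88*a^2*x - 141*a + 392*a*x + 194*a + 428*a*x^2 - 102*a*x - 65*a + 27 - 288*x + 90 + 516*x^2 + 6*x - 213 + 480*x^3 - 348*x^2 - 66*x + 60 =5*a^3 + a^2*(88*x + 29) + a*(428*x^2 + 290*x - 12) + 480*x^3 + 168*x^2 - 348*x - 36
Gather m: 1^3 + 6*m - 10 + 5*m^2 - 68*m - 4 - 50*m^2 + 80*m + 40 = -45*m^2 + 18*m + 27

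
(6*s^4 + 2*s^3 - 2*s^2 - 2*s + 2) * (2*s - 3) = 12*s^5 - 14*s^4 - 10*s^3 + 2*s^2 + 10*s - 6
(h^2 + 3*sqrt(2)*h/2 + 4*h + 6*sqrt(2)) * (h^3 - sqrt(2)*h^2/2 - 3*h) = h^5 + sqrt(2)*h^4 + 4*h^4 - 9*h^3/2 + 4*sqrt(2)*h^3 - 18*h^2 - 9*sqrt(2)*h^2/2 - 18*sqrt(2)*h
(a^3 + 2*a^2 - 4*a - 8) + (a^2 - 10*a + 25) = a^3 + 3*a^2 - 14*a + 17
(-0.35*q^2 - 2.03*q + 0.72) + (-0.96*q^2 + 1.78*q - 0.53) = -1.31*q^2 - 0.25*q + 0.19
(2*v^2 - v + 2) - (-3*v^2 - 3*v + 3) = 5*v^2 + 2*v - 1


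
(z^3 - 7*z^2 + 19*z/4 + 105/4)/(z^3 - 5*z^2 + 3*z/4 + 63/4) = (z - 5)/(z - 3)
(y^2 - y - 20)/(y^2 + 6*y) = (y^2 - y - 20)/(y*(y + 6))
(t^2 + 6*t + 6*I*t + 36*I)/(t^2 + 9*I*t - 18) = (t + 6)/(t + 3*I)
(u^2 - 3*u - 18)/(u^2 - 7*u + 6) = (u + 3)/(u - 1)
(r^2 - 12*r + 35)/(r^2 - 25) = (r - 7)/(r + 5)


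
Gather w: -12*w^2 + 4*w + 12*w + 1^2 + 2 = -12*w^2 + 16*w + 3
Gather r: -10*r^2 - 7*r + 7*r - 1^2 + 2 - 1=-10*r^2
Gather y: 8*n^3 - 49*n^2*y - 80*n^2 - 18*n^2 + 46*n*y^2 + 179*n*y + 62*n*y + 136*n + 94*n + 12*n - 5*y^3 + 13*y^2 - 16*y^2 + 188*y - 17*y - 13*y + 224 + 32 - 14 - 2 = 8*n^3 - 98*n^2 + 242*n - 5*y^3 + y^2*(46*n - 3) + y*(-49*n^2 + 241*n + 158) + 240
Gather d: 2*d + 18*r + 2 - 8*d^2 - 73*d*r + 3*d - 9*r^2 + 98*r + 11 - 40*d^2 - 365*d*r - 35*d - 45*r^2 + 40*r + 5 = -48*d^2 + d*(-438*r - 30) - 54*r^2 + 156*r + 18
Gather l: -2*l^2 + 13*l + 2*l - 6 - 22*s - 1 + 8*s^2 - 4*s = -2*l^2 + 15*l + 8*s^2 - 26*s - 7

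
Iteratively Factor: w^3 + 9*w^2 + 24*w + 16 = (w + 1)*(w^2 + 8*w + 16) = (w + 1)*(w + 4)*(w + 4)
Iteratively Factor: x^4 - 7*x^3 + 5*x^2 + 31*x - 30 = (x - 1)*(x^3 - 6*x^2 - x + 30) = (x - 5)*(x - 1)*(x^2 - x - 6) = (x - 5)*(x - 3)*(x - 1)*(x + 2)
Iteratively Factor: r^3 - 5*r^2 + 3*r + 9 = (r - 3)*(r^2 - 2*r - 3) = (r - 3)*(r + 1)*(r - 3)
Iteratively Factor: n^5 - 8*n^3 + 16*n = (n - 2)*(n^4 + 2*n^3 - 4*n^2 - 8*n) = (n - 2)*(n + 2)*(n^3 - 4*n) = (n - 2)*(n + 2)^2*(n^2 - 2*n) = (n - 2)^2*(n + 2)^2*(n)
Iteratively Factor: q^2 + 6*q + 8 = (q + 4)*(q + 2)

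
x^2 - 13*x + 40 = (x - 8)*(x - 5)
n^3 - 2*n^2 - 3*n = n*(n - 3)*(n + 1)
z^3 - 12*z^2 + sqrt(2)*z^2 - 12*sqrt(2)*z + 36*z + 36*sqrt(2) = (z - 6)^2*(z + sqrt(2))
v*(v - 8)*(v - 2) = v^3 - 10*v^2 + 16*v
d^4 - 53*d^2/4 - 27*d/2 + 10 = (d - 4)*(d - 1/2)*(d + 2)*(d + 5/2)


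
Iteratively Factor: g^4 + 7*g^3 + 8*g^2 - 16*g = (g + 4)*(g^3 + 3*g^2 - 4*g) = g*(g + 4)*(g^2 + 3*g - 4) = g*(g - 1)*(g + 4)*(g + 4)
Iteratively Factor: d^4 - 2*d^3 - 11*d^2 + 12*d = (d + 3)*(d^3 - 5*d^2 + 4*d) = (d - 1)*(d + 3)*(d^2 - 4*d) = d*(d - 1)*(d + 3)*(d - 4)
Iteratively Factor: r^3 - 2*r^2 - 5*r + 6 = (r + 2)*(r^2 - 4*r + 3) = (r - 3)*(r + 2)*(r - 1)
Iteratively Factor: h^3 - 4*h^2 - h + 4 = (h - 4)*(h^2 - 1) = (h - 4)*(h - 1)*(h + 1)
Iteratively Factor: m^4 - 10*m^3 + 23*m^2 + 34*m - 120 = (m - 3)*(m^3 - 7*m^2 + 2*m + 40) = (m - 5)*(m - 3)*(m^2 - 2*m - 8) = (m - 5)*(m - 3)*(m + 2)*(m - 4)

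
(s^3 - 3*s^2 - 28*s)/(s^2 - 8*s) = (s^2 - 3*s - 28)/(s - 8)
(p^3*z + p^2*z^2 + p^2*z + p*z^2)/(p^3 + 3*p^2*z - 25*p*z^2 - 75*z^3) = p*z*(p^2 + p*z + p + z)/(p^3 + 3*p^2*z - 25*p*z^2 - 75*z^3)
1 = 1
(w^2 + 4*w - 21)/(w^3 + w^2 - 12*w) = (w + 7)/(w*(w + 4))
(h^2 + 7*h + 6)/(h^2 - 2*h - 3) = (h + 6)/(h - 3)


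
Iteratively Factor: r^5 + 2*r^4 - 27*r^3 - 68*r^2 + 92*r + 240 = (r + 3)*(r^4 - r^3 - 24*r^2 + 4*r + 80) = (r + 3)*(r + 4)*(r^3 - 5*r^2 - 4*r + 20) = (r - 5)*(r + 3)*(r + 4)*(r^2 - 4) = (r - 5)*(r + 2)*(r + 3)*(r + 4)*(r - 2)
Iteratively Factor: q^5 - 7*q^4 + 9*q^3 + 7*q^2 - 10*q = (q + 1)*(q^4 - 8*q^3 + 17*q^2 - 10*q) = (q - 2)*(q + 1)*(q^3 - 6*q^2 + 5*q) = q*(q - 2)*(q + 1)*(q^2 - 6*q + 5) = q*(q - 2)*(q - 1)*(q + 1)*(q - 5)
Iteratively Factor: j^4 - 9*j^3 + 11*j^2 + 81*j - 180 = (j - 4)*(j^3 - 5*j^2 - 9*j + 45) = (j - 4)*(j - 3)*(j^2 - 2*j - 15) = (j - 5)*(j - 4)*(j - 3)*(j + 3)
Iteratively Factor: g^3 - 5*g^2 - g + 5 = (g - 1)*(g^2 - 4*g - 5) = (g - 5)*(g - 1)*(g + 1)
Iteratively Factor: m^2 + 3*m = (m)*(m + 3)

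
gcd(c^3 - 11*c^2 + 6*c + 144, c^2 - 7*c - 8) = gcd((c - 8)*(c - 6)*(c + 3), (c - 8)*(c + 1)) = c - 8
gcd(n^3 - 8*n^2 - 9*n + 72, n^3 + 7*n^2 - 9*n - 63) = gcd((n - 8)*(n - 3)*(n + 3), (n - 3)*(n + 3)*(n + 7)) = n^2 - 9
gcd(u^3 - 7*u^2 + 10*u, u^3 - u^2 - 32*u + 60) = u^2 - 7*u + 10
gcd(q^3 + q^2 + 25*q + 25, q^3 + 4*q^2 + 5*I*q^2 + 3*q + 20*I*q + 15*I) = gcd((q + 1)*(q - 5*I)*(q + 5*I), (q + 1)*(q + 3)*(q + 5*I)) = q^2 + q*(1 + 5*I) + 5*I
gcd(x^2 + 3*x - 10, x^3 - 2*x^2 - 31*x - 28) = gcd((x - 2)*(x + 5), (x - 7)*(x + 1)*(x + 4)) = 1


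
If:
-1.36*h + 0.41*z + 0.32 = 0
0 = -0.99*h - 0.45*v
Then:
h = 0.301470588235294*z + 0.235294117647059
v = -0.663235294117647*z - 0.517647058823529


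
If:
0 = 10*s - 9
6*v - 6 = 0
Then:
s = 9/10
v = 1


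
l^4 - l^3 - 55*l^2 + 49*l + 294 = (l - 7)*(l - 3)*(l + 2)*(l + 7)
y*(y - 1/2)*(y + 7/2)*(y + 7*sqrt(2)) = y^4 + 3*y^3 + 7*sqrt(2)*y^3 - 7*y^2/4 + 21*sqrt(2)*y^2 - 49*sqrt(2)*y/4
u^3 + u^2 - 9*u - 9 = (u - 3)*(u + 1)*(u + 3)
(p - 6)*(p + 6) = p^2 - 36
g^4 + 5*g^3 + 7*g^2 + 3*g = g*(g + 1)^2*(g + 3)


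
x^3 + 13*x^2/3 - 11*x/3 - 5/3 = (x - 1)*(x + 1/3)*(x + 5)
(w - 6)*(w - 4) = w^2 - 10*w + 24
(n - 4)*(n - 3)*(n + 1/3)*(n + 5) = n^4 - 5*n^3/3 - 71*n^2/3 + 157*n/3 + 20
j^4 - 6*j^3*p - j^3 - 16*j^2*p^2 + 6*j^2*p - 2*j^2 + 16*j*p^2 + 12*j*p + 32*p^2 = (j - 2)*(j + 1)*(j - 8*p)*(j + 2*p)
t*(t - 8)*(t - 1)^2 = t^4 - 10*t^3 + 17*t^2 - 8*t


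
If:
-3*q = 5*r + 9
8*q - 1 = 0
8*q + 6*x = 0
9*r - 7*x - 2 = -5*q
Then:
No Solution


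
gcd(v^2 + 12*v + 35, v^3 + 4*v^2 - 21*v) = v + 7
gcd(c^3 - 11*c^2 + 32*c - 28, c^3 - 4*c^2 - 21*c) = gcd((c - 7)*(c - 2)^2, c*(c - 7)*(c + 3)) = c - 7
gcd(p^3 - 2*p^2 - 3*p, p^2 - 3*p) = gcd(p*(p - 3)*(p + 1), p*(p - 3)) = p^2 - 3*p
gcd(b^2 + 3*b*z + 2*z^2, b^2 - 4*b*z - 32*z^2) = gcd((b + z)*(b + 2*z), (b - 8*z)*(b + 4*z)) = 1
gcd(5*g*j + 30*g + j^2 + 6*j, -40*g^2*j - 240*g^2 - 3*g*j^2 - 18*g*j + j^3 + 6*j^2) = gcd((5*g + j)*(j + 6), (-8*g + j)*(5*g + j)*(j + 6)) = 5*g*j + 30*g + j^2 + 6*j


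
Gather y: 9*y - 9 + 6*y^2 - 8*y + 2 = 6*y^2 + y - 7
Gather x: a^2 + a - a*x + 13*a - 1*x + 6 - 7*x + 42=a^2 + 14*a + x*(-a - 8) + 48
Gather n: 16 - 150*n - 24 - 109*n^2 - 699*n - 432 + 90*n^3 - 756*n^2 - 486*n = 90*n^3 - 865*n^2 - 1335*n - 440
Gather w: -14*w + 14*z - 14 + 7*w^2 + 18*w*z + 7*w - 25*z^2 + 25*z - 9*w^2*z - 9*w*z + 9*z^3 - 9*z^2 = w^2*(7 - 9*z) + w*(9*z - 7) + 9*z^3 - 34*z^2 + 39*z - 14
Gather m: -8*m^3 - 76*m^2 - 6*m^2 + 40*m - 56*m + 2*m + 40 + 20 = -8*m^3 - 82*m^2 - 14*m + 60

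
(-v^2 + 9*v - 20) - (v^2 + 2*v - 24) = -2*v^2 + 7*v + 4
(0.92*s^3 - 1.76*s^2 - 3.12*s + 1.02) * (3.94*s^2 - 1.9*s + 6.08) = 3.6248*s^5 - 8.6824*s^4 - 3.3552*s^3 - 0.754000000000001*s^2 - 20.9076*s + 6.2016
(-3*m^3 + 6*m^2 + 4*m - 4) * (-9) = 27*m^3 - 54*m^2 - 36*m + 36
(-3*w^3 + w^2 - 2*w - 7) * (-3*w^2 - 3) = 9*w^5 - 3*w^4 + 15*w^3 + 18*w^2 + 6*w + 21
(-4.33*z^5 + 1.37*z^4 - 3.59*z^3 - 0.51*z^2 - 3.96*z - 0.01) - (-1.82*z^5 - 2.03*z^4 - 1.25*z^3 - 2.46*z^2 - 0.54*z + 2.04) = -2.51*z^5 + 3.4*z^4 - 2.34*z^3 + 1.95*z^2 - 3.42*z - 2.05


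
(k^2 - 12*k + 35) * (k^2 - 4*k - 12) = k^4 - 16*k^3 + 71*k^2 + 4*k - 420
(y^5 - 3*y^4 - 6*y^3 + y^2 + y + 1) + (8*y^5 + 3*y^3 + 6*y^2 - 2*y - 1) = 9*y^5 - 3*y^4 - 3*y^3 + 7*y^2 - y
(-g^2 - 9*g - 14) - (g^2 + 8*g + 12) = -2*g^2 - 17*g - 26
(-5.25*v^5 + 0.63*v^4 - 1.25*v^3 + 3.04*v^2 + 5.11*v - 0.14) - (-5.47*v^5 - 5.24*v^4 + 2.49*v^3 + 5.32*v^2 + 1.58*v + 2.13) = 0.22*v^5 + 5.87*v^4 - 3.74*v^3 - 2.28*v^2 + 3.53*v - 2.27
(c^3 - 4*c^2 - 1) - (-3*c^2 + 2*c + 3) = c^3 - c^2 - 2*c - 4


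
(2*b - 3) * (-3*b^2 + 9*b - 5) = -6*b^3 + 27*b^2 - 37*b + 15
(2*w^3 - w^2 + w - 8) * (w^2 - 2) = 2*w^5 - w^4 - 3*w^3 - 6*w^2 - 2*w + 16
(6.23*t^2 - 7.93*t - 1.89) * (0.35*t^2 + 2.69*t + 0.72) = 2.1805*t^4 + 13.9832*t^3 - 17.5076*t^2 - 10.7937*t - 1.3608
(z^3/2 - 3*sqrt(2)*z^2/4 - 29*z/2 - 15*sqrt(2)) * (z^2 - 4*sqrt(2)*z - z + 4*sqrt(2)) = z^5/2 - 11*sqrt(2)*z^4/4 - z^4/2 - 17*z^3/2 + 11*sqrt(2)*z^3/4 + 17*z^2/2 + 43*sqrt(2)*z^2 - 43*sqrt(2)*z + 120*z - 120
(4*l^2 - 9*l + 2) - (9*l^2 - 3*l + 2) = -5*l^2 - 6*l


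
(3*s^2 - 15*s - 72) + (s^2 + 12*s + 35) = 4*s^2 - 3*s - 37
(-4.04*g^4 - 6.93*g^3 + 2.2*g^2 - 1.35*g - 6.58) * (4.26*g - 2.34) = -17.2104*g^5 - 20.0682*g^4 + 25.5882*g^3 - 10.899*g^2 - 24.8718*g + 15.3972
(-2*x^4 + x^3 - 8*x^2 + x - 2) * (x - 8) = -2*x^5 + 17*x^4 - 16*x^3 + 65*x^2 - 10*x + 16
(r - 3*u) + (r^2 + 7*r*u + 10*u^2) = r^2 + 7*r*u + r + 10*u^2 - 3*u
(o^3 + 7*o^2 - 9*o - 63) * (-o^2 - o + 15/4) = -o^5 - 8*o^4 + 23*o^3/4 + 393*o^2/4 + 117*o/4 - 945/4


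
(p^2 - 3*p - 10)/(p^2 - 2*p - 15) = (p + 2)/(p + 3)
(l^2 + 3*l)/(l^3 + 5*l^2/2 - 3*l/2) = 2/(2*l - 1)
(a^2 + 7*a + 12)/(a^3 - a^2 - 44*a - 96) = 1/(a - 8)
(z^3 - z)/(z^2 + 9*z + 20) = (z^3 - z)/(z^2 + 9*z + 20)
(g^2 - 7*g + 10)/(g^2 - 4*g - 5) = (g - 2)/(g + 1)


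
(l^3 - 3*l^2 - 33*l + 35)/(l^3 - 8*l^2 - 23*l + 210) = (l - 1)/(l - 6)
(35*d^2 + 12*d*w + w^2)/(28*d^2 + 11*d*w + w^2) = (5*d + w)/(4*d + w)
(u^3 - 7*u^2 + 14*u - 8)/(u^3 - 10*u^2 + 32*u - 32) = (u - 1)/(u - 4)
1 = 1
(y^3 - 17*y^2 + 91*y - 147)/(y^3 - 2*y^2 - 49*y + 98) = (y^2 - 10*y + 21)/(y^2 + 5*y - 14)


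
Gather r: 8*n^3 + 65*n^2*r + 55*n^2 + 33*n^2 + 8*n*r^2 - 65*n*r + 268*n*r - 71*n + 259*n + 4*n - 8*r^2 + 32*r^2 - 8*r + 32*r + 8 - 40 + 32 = 8*n^3 + 88*n^2 + 192*n + r^2*(8*n + 24) + r*(65*n^2 + 203*n + 24)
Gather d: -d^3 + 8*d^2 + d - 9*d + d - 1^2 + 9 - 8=-d^3 + 8*d^2 - 7*d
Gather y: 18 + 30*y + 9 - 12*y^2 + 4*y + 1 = -12*y^2 + 34*y + 28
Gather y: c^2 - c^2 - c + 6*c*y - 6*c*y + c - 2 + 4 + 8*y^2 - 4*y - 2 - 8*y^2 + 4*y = 0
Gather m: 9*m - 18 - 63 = 9*m - 81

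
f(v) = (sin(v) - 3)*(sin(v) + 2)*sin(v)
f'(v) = (sin(v) - 3)*(sin(v) + 2)*cos(v) + (sin(v) - 3)*sin(v)*cos(v) + (sin(v) + 2)*sin(v)*cos(v) = (3*sin(v)^2 - 2*sin(v) - 6)*cos(v)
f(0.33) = -2.02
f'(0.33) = -5.99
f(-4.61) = -5.97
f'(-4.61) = 0.51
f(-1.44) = 3.99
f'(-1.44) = -0.14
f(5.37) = 3.63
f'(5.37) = -1.55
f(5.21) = 3.82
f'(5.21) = -0.92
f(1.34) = -5.87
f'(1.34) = -1.17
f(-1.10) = 3.85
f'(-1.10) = -0.83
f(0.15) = -0.92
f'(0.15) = -6.16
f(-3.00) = 0.82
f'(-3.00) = 5.60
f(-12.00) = -3.35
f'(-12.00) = -5.24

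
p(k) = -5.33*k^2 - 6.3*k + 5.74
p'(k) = -10.66*k - 6.3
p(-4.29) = -65.33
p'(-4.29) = 39.43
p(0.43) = 2.05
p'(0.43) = -10.88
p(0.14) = 4.75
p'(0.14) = -7.79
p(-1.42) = 3.94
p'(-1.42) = 8.84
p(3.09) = -64.62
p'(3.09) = -39.24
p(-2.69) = -15.88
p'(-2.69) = 22.38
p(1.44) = -14.38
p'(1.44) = -21.65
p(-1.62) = 1.96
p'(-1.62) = 10.97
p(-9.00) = -369.29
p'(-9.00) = 89.64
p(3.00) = -61.13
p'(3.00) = -38.28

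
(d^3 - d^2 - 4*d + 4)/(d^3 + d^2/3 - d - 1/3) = 3*(d^2 - 4)/(3*d^2 + 4*d + 1)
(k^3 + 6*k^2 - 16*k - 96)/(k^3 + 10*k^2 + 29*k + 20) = (k^2 + 2*k - 24)/(k^2 + 6*k + 5)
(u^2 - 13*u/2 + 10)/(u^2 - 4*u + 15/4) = 2*(u - 4)/(2*u - 3)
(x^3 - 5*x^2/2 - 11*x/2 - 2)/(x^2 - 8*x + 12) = (2*x^3 - 5*x^2 - 11*x - 4)/(2*(x^2 - 8*x + 12))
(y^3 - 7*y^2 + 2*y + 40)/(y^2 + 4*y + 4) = (y^2 - 9*y + 20)/(y + 2)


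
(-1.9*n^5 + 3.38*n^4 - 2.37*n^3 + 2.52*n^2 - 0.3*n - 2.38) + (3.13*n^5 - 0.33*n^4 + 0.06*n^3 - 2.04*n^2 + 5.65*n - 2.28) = 1.23*n^5 + 3.05*n^4 - 2.31*n^3 + 0.48*n^2 + 5.35*n - 4.66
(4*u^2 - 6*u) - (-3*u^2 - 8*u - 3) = 7*u^2 + 2*u + 3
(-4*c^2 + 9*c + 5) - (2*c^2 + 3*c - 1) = -6*c^2 + 6*c + 6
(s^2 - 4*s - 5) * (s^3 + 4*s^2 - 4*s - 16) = s^5 - 25*s^3 - 20*s^2 + 84*s + 80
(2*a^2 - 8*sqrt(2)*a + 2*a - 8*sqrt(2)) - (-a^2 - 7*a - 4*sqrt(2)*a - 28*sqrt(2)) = 3*a^2 - 4*sqrt(2)*a + 9*a + 20*sqrt(2)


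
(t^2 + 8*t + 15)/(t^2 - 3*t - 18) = (t + 5)/(t - 6)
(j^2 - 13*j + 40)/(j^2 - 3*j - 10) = (j - 8)/(j + 2)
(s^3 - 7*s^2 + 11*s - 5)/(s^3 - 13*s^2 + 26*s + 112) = (s^3 - 7*s^2 + 11*s - 5)/(s^3 - 13*s^2 + 26*s + 112)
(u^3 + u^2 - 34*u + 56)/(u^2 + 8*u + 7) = (u^2 - 6*u + 8)/(u + 1)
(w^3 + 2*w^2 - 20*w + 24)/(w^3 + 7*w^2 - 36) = (w - 2)/(w + 3)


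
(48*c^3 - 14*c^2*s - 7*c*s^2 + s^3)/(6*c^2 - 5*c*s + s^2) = (-24*c^2 - 5*c*s + s^2)/(-3*c + s)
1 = 1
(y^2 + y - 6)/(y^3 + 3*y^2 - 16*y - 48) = (y - 2)/(y^2 - 16)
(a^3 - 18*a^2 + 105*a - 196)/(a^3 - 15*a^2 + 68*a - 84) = (a^2 - 11*a + 28)/(a^2 - 8*a + 12)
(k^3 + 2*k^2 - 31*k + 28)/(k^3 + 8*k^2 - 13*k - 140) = (k - 1)/(k + 5)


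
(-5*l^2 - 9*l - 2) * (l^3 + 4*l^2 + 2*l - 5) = -5*l^5 - 29*l^4 - 48*l^3 - l^2 + 41*l + 10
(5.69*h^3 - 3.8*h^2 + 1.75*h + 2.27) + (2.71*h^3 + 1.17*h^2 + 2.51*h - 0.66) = 8.4*h^3 - 2.63*h^2 + 4.26*h + 1.61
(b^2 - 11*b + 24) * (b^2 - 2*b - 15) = b^4 - 13*b^3 + 31*b^2 + 117*b - 360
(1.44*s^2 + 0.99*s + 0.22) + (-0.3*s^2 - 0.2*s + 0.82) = 1.14*s^2 + 0.79*s + 1.04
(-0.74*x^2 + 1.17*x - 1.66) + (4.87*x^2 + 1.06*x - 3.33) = 4.13*x^2 + 2.23*x - 4.99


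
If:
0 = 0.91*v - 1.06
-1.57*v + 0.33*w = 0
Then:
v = 1.16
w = 5.54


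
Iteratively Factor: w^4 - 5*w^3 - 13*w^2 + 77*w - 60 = (w - 5)*(w^3 - 13*w + 12) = (w - 5)*(w - 3)*(w^2 + 3*w - 4) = (w - 5)*(w - 3)*(w + 4)*(w - 1)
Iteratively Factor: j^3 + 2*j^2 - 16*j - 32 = (j + 4)*(j^2 - 2*j - 8) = (j + 2)*(j + 4)*(j - 4)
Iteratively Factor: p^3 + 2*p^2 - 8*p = (p)*(p^2 + 2*p - 8) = p*(p - 2)*(p + 4)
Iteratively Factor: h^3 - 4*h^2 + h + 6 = (h + 1)*(h^2 - 5*h + 6) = (h - 3)*(h + 1)*(h - 2)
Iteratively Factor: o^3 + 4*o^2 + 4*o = (o + 2)*(o^2 + 2*o) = (o + 2)^2*(o)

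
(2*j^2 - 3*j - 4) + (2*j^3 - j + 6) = 2*j^3 + 2*j^2 - 4*j + 2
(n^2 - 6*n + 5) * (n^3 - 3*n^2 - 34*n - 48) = n^5 - 9*n^4 - 11*n^3 + 141*n^2 + 118*n - 240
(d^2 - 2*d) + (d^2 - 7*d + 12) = 2*d^2 - 9*d + 12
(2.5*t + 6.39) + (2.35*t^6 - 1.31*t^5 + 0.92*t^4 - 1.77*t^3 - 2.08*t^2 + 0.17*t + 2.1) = 2.35*t^6 - 1.31*t^5 + 0.92*t^4 - 1.77*t^3 - 2.08*t^2 + 2.67*t + 8.49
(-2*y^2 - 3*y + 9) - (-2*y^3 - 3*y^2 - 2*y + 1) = 2*y^3 + y^2 - y + 8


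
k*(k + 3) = k^2 + 3*k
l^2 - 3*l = l*(l - 3)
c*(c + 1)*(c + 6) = c^3 + 7*c^2 + 6*c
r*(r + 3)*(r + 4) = r^3 + 7*r^2 + 12*r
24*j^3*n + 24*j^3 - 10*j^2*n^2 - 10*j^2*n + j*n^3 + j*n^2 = (-6*j + n)*(-4*j + n)*(j*n + j)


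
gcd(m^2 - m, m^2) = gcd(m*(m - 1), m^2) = m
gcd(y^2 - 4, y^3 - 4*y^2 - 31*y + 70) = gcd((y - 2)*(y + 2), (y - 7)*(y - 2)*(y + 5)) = y - 2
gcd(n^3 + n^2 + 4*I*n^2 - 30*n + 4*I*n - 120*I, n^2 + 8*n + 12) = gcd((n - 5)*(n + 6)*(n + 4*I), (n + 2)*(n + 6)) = n + 6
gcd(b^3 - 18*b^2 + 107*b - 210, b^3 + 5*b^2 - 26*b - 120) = b - 5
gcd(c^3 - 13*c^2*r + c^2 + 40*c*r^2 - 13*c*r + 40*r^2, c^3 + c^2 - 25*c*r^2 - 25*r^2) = -c^2 + 5*c*r - c + 5*r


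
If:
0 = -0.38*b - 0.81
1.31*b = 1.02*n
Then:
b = -2.13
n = -2.74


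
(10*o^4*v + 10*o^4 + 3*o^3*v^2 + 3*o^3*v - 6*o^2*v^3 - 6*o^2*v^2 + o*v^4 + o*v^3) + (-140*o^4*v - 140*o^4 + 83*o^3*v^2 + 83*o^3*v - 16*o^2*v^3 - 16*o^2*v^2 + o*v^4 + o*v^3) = -130*o^4*v - 130*o^4 + 86*o^3*v^2 + 86*o^3*v - 22*o^2*v^3 - 22*o^2*v^2 + 2*o*v^4 + 2*o*v^3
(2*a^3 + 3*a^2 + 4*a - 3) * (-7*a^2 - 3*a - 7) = -14*a^5 - 27*a^4 - 51*a^3 - 12*a^2 - 19*a + 21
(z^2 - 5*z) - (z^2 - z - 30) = 30 - 4*z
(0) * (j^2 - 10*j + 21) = 0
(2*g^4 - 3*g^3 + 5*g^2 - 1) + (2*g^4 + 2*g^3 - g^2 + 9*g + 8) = 4*g^4 - g^3 + 4*g^2 + 9*g + 7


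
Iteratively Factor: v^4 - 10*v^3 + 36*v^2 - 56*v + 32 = (v - 4)*(v^3 - 6*v^2 + 12*v - 8) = (v - 4)*(v - 2)*(v^2 - 4*v + 4) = (v - 4)*(v - 2)^2*(v - 2)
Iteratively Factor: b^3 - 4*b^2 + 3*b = (b - 1)*(b^2 - 3*b) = (b - 3)*(b - 1)*(b)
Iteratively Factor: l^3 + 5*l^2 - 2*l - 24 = (l + 4)*(l^2 + l - 6) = (l - 2)*(l + 4)*(l + 3)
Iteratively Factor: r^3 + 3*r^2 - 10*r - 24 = (r + 2)*(r^2 + r - 12) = (r - 3)*(r + 2)*(r + 4)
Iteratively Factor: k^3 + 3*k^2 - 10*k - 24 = (k - 3)*(k^2 + 6*k + 8) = (k - 3)*(k + 2)*(k + 4)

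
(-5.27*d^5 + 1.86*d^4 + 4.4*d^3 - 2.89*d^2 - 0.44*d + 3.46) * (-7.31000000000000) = 38.5237*d^5 - 13.5966*d^4 - 32.164*d^3 + 21.1259*d^2 + 3.2164*d - 25.2926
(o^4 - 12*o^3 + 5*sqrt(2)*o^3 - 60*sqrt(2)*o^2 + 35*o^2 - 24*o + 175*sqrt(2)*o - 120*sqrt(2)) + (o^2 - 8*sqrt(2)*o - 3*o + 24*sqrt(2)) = o^4 - 12*o^3 + 5*sqrt(2)*o^3 - 60*sqrt(2)*o^2 + 36*o^2 - 27*o + 167*sqrt(2)*o - 96*sqrt(2)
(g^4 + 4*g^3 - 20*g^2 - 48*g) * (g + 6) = g^5 + 10*g^4 + 4*g^3 - 168*g^2 - 288*g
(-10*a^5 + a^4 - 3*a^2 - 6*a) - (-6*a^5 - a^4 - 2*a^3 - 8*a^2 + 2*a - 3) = -4*a^5 + 2*a^4 + 2*a^3 + 5*a^2 - 8*a + 3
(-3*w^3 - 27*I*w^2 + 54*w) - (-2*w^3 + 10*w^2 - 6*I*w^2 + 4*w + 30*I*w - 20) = -w^3 - 10*w^2 - 21*I*w^2 + 50*w - 30*I*w + 20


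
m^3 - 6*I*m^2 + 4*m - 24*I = (m - 6*I)*(m - 2*I)*(m + 2*I)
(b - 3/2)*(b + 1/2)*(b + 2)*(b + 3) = b^4 + 4*b^3 + b^2/4 - 39*b/4 - 9/2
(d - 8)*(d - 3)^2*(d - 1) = d^4 - 15*d^3 + 71*d^2 - 129*d + 72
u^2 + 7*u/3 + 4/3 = (u + 1)*(u + 4/3)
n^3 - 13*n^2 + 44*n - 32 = (n - 8)*(n - 4)*(n - 1)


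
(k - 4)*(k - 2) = k^2 - 6*k + 8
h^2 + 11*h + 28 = (h + 4)*(h + 7)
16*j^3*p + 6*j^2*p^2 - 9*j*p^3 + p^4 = p*(-8*j + p)*(-2*j + p)*(j + p)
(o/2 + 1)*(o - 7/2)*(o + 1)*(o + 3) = o^4/2 + 5*o^3/4 - 5*o^2 - 65*o/4 - 21/2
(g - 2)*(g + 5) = g^2 + 3*g - 10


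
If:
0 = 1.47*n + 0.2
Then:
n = -0.14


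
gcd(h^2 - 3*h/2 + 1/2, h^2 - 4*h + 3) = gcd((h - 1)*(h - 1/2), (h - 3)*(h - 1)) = h - 1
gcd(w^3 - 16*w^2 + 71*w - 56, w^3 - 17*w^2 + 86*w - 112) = w^2 - 15*w + 56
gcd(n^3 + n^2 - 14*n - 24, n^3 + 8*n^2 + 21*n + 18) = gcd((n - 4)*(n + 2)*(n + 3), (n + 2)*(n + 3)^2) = n^2 + 5*n + 6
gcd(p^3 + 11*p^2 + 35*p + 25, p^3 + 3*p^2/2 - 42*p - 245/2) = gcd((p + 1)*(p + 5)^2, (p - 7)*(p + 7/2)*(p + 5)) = p + 5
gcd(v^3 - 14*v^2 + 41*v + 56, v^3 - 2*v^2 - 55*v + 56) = v - 8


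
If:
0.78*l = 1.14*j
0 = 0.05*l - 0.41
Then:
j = 5.61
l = 8.20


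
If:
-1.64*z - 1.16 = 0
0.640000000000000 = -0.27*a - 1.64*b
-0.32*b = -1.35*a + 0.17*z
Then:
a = -0.17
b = -0.36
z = -0.71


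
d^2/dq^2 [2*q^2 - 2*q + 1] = 4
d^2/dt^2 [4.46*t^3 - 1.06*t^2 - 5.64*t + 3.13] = 26.76*t - 2.12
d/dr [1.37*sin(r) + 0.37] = 1.37*cos(r)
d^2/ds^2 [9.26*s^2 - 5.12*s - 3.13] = 18.5200000000000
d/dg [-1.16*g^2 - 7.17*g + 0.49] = -2.32*g - 7.17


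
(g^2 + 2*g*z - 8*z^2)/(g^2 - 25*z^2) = (g^2 + 2*g*z - 8*z^2)/(g^2 - 25*z^2)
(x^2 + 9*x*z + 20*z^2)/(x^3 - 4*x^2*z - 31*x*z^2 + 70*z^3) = (x + 4*z)/(x^2 - 9*x*z + 14*z^2)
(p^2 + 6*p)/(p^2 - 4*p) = (p + 6)/(p - 4)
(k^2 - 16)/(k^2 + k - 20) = (k + 4)/(k + 5)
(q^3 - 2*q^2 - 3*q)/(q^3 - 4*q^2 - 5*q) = (q - 3)/(q - 5)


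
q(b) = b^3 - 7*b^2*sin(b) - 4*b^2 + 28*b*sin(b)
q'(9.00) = 417.62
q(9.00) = 275.18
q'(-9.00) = 997.75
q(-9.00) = -715.47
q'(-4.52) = 238.59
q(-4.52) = -438.67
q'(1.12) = 15.73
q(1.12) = 16.71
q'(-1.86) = -4.78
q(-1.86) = 52.86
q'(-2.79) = 147.07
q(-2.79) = -7.18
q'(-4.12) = 285.72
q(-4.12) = -332.11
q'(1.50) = 3.59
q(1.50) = 20.56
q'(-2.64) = 118.39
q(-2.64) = 12.72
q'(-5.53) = -61.04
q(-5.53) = -543.76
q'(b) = -7*b^2*cos(b) + 3*b^2 - 14*b*sin(b) + 28*b*cos(b) - 8*b + 28*sin(b)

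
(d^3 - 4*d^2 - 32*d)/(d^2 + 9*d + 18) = d*(d^2 - 4*d - 32)/(d^2 + 9*d + 18)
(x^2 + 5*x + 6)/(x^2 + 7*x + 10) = (x + 3)/(x + 5)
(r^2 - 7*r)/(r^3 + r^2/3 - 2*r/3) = 3*(r - 7)/(3*r^2 + r - 2)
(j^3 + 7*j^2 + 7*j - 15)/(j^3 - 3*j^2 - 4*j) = (-j^3 - 7*j^2 - 7*j + 15)/(j*(-j^2 + 3*j + 4))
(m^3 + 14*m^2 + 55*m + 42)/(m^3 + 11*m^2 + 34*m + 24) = (m + 7)/(m + 4)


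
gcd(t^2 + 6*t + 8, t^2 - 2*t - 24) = t + 4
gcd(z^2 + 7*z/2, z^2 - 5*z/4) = z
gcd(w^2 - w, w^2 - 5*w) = w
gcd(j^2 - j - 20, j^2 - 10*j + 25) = j - 5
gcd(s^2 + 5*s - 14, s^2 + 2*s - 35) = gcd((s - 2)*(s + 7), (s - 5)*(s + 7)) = s + 7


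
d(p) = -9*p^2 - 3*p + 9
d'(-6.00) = 105.00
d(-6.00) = -297.00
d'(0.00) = -3.00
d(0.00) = 9.00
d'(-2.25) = 37.50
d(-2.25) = -29.81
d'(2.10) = -40.80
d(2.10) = -36.99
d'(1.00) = -21.00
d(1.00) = -3.00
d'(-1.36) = 21.48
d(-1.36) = -3.57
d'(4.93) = -91.74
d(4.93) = -224.53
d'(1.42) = -28.56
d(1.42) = -13.41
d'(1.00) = -21.00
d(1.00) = -3.00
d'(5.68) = -105.24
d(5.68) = -298.40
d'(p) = -18*p - 3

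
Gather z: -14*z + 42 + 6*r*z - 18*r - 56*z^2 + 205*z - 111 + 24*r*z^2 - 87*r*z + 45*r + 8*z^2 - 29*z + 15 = 27*r + z^2*(24*r - 48) + z*(162 - 81*r) - 54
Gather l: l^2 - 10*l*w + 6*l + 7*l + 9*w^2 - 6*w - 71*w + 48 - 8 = l^2 + l*(13 - 10*w) + 9*w^2 - 77*w + 40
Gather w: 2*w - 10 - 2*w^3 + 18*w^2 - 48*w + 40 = -2*w^3 + 18*w^2 - 46*w + 30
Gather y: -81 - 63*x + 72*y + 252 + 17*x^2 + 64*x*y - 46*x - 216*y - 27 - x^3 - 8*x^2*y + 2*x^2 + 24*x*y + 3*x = -x^3 + 19*x^2 - 106*x + y*(-8*x^2 + 88*x - 144) + 144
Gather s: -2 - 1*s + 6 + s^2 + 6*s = s^2 + 5*s + 4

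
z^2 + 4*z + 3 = (z + 1)*(z + 3)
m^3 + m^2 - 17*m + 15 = (m - 3)*(m - 1)*(m + 5)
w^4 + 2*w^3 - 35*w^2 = w^2*(w - 5)*(w + 7)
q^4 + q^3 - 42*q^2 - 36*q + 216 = (q - 6)*(q - 2)*(q + 3)*(q + 6)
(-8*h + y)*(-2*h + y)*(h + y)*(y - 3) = 16*h^3*y - 48*h^3 + 6*h^2*y^2 - 18*h^2*y - 9*h*y^3 + 27*h*y^2 + y^4 - 3*y^3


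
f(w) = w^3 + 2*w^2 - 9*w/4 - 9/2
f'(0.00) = -2.25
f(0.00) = -4.50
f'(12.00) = 477.75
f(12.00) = 1984.50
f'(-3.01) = 12.89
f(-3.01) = -6.88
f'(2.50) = 26.50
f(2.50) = 18.00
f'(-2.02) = 1.91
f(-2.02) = -0.04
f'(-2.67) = 8.46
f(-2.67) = -3.27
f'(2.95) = 35.66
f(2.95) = 31.94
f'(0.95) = 4.26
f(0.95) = -3.98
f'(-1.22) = -2.66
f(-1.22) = -0.59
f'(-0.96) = -3.33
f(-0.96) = -1.38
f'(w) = 3*w^2 + 4*w - 9/4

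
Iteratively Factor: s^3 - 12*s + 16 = (s + 4)*(s^2 - 4*s + 4) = (s - 2)*(s + 4)*(s - 2)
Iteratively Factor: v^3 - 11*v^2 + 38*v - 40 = (v - 4)*(v^2 - 7*v + 10) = (v - 4)*(v - 2)*(v - 5)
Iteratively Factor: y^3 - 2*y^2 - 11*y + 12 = (y - 4)*(y^2 + 2*y - 3) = (y - 4)*(y + 3)*(y - 1)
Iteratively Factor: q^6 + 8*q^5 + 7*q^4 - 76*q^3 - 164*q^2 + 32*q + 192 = (q + 4)*(q^5 + 4*q^4 - 9*q^3 - 40*q^2 - 4*q + 48) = (q + 2)*(q + 4)*(q^4 + 2*q^3 - 13*q^2 - 14*q + 24) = (q + 2)^2*(q + 4)*(q^3 - 13*q + 12) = (q - 1)*(q + 2)^2*(q + 4)*(q^2 + q - 12) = (q - 3)*(q - 1)*(q + 2)^2*(q + 4)*(q + 4)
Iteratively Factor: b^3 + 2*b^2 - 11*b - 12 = (b + 4)*(b^2 - 2*b - 3) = (b + 1)*(b + 4)*(b - 3)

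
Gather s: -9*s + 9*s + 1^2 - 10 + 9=0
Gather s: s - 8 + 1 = s - 7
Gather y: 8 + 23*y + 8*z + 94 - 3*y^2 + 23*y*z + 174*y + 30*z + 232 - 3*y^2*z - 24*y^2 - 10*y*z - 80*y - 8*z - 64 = y^2*(-3*z - 27) + y*(13*z + 117) + 30*z + 270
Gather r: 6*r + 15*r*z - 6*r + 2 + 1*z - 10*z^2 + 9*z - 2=15*r*z - 10*z^2 + 10*z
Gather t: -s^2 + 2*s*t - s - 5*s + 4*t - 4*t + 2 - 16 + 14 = -s^2 + 2*s*t - 6*s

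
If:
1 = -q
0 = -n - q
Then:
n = 1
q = -1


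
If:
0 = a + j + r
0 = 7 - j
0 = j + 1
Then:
No Solution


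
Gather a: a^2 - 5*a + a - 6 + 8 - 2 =a^2 - 4*a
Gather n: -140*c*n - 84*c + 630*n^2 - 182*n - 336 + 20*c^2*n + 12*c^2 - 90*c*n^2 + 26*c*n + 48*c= 12*c^2 - 36*c + n^2*(630 - 90*c) + n*(20*c^2 - 114*c - 182) - 336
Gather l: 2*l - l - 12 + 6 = l - 6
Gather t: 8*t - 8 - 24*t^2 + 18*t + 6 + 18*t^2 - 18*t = -6*t^2 + 8*t - 2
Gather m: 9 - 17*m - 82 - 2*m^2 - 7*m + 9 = -2*m^2 - 24*m - 64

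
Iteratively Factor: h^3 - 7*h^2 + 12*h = (h - 4)*(h^2 - 3*h) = h*(h - 4)*(h - 3)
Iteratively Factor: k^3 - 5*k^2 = (k)*(k^2 - 5*k) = k*(k - 5)*(k)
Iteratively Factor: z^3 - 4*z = (z - 2)*(z^2 + 2*z) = (z - 2)*(z + 2)*(z)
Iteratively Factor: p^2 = (p)*(p)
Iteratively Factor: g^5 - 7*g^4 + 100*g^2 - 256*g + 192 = (g - 2)*(g^4 - 5*g^3 - 10*g^2 + 80*g - 96) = (g - 2)^2*(g^3 - 3*g^2 - 16*g + 48) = (g - 3)*(g - 2)^2*(g^2 - 16) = (g - 3)*(g - 2)^2*(g + 4)*(g - 4)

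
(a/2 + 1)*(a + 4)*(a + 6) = a^3/2 + 6*a^2 + 22*a + 24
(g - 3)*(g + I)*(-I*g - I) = -I*g^3 + g^2 + 2*I*g^2 - 2*g + 3*I*g - 3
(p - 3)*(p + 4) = p^2 + p - 12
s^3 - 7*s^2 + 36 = (s - 6)*(s - 3)*(s + 2)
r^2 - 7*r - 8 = (r - 8)*(r + 1)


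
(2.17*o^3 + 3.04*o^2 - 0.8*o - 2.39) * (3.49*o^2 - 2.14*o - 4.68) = 7.5733*o^5 + 5.9658*o^4 - 19.4532*o^3 - 20.8563*o^2 + 8.8586*o + 11.1852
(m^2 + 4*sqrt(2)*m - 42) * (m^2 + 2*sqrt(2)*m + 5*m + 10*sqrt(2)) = m^4 + 5*m^3 + 6*sqrt(2)*m^3 - 26*m^2 + 30*sqrt(2)*m^2 - 130*m - 84*sqrt(2)*m - 420*sqrt(2)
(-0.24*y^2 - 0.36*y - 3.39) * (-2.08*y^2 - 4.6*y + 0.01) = 0.4992*y^4 + 1.8528*y^3 + 8.7048*y^2 + 15.5904*y - 0.0339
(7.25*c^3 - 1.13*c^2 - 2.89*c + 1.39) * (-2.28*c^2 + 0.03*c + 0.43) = -16.53*c^5 + 2.7939*c^4 + 9.6728*c^3 - 3.7418*c^2 - 1.201*c + 0.5977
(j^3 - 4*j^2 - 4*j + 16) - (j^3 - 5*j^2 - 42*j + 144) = j^2 + 38*j - 128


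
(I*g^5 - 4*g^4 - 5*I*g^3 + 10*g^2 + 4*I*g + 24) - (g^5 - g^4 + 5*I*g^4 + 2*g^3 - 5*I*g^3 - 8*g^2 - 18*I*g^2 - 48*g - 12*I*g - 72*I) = -g^5 + I*g^5 - 3*g^4 - 5*I*g^4 - 2*g^3 + 18*g^2 + 18*I*g^2 + 48*g + 16*I*g + 24 + 72*I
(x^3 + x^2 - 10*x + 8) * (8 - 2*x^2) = -2*x^5 - 2*x^4 + 28*x^3 - 8*x^2 - 80*x + 64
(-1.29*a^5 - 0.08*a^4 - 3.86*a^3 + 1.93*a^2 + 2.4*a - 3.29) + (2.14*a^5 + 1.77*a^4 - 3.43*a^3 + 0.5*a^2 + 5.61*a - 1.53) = 0.85*a^5 + 1.69*a^4 - 7.29*a^3 + 2.43*a^2 + 8.01*a - 4.82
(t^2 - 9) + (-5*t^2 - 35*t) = -4*t^2 - 35*t - 9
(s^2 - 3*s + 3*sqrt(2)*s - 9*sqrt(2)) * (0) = 0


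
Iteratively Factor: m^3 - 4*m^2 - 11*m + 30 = (m + 3)*(m^2 - 7*m + 10) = (m - 2)*(m + 3)*(m - 5)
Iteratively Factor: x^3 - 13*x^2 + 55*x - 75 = (x - 3)*(x^2 - 10*x + 25) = (x - 5)*(x - 3)*(x - 5)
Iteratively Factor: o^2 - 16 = (o + 4)*(o - 4)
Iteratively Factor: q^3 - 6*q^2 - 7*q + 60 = (q - 5)*(q^2 - q - 12) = (q - 5)*(q - 4)*(q + 3)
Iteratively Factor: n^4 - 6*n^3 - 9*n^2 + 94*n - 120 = (n - 5)*(n^3 - n^2 - 14*n + 24) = (n - 5)*(n - 3)*(n^2 + 2*n - 8) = (n - 5)*(n - 3)*(n + 4)*(n - 2)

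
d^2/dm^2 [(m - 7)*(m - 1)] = 2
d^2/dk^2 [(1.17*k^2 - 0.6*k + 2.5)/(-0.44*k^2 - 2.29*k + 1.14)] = (2.22044604925031e-16*k^4 + 2.590104*k^3 - 6.425232*k^2 - 13.30824*k - 28.636844)/(0.085184*k^6 + 1.330032*k^5 + 6.2601*k^4 + 5.117005*k^3 - 16.21935*k^2 + 8.928252*k - 1.481544)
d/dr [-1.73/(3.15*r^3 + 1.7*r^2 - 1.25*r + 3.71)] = (16.3485*r^2 + 5.882*r - 2.1625)/(3.15*r^3 + 1.7*r^2 - 1.25*r + 3.71)^2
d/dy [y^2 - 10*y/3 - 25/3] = 2*y - 10/3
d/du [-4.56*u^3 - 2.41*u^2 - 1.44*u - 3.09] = -13.68*u^2 - 4.82*u - 1.44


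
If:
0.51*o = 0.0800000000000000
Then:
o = 0.16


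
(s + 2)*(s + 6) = s^2 + 8*s + 12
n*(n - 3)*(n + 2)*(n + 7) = n^4 + 6*n^3 - 13*n^2 - 42*n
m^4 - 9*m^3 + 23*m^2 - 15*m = m*(m - 5)*(m - 3)*(m - 1)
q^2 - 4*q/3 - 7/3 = (q - 7/3)*(q + 1)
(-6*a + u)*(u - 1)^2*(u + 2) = -6*a*u^3 + 18*a*u - 12*a + u^4 - 3*u^2 + 2*u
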